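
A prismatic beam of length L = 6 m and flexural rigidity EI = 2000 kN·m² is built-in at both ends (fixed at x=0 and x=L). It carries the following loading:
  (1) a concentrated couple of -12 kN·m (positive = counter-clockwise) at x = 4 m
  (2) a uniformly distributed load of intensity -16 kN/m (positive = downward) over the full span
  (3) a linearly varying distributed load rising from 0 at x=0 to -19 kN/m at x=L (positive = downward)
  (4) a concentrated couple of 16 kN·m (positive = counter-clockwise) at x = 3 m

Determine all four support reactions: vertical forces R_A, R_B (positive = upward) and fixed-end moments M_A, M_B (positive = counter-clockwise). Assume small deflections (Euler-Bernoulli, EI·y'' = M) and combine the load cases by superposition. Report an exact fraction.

Load 1 — applied couple M₀=-12 kN·m at a=4 m (b=L-a=2):
  R_A = 6M₀ab/L³ = 6·(-12)·4·2/6³ = -8/3 kN
  M_A = M₀b(2a-b)/L² = (-12)·2·(2·4-2)/6² = -4 kN·m
  R_B = -6M₀ab/L³ = -6·(-12)·4·2/6³ = 8/3 kN
  M_B = M₀a(2b-a)/L² = (-12)·4·(2·2-4)/6² = 0 kN·m
Load 2 — uniform load w=-16 kN/m over full span:
  R_A = wL/2 = (-16)·6/2 = -48 kN
  M_A = wL²/12 = (-16)·6²/12 = -48 kN·m
  R_B = wL/2 = (-16)·6/2 = -48 kN
  M_B = -wL²/12 = -(-16)·6²/12 = 48 kN·m
Load 3 — triangular load w₀=-19 kN/m (0→w₀ over full span):
  R_A = 3w₀L/20 = 3·(-19)·6/20 = -171/10 kN
  M_A = w₀L²/30 = (-19)·6²/30 = -114/5 kN·m
  R_B = 7w₀L/20 = 7·(-19)·6/20 = -399/10 kN
  M_B = -w₀L²/20 = -(-19)·6²/20 = 171/5 kN·m
Load 4 — applied couple M₀=16 kN·m at a=3 m (b=L-a=3):
  R_A = 6M₀ab/L³ = 6·16·3·3/6³ = 4 kN
  M_A = M₀b(2a-b)/L² = 16·3·(2·3-3)/6² = 4 kN·m
  R_B = -6M₀ab/L³ = -6·16·3·3/6³ = -4 kN
  M_B = M₀a(2b-a)/L² = 16·3·(2·3-3)/6² = 4 kN·m
Superposition: R_A = -1913/30 kN, M_A = -354/5 kN·m, R_B = -2677/30 kN, M_B = 431/5 kN·m

R_A = -1913/30 kN, M_A = -354/5 kN·m, R_B = -2677/30 kN, M_B = 431/5 kN·m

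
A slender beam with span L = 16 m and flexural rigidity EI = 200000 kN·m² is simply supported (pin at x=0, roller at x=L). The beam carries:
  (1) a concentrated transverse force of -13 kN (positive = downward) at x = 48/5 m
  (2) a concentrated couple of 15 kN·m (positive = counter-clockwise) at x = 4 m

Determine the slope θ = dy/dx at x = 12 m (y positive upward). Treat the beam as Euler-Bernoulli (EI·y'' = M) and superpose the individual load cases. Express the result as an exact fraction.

Load 1 — point force P=-13 kN at a=48/5 m (b=L-a=32/5):
  θ_1 = -Pa(2L²-6Lx+3x²+a²)/(6LEI)  [x>a] = -(-13)·(48/5)·(2·16²-6·16·12+3·12²+(48/5)²)/(6·16·200000) = -2353/3125000 rad
Load 2 — applied couple M₀=15 kN·m at a=4 m (b=L-a=12):
  θ_2 = (M₀x²/(2L)-M₀(x-a)+C₁)/EI  [x>a] with C₁=M₀(3b²-L²)/(6L)=55/2 = (15·12²/(2·16)-15·(12-4)+(55/2))/200000 = -1/8000 rad
Superposition: θ = Σ θ_i = -21949/25000000 rad ≈ -0.000878 rad

θ(12) = -21949/25000000 rad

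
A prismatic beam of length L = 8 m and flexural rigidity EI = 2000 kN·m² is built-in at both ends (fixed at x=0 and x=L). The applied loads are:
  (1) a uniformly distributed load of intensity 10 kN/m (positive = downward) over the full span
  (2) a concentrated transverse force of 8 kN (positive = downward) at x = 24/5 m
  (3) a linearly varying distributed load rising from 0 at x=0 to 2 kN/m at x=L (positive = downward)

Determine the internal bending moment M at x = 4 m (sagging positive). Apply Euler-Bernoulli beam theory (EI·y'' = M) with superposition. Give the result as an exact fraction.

Load 1 — uniform load w=10 kN/m over full span:
  M_1 = wLx/2 - wL²/12 - wx²/2 = 10·8·4/2 - 10·8²/12 - 10·4²/2 = 80/3 kN·m
Load 2 — point force P=8 kN at a=24/5 m (b=L-a=16/5):
  M_2 = Pb²(3a+b)x/L³ - Pab²/L²  [x≤a] = 8·(16/5)²·(3·(24/5)+(16/5))·4/8³ - 8·(24/5)·(16/5)²/8² = 128/25 kN·m
Load 3 — triangular load w₀=2 kN/m (0→w₀ over full span):
  M_3 = 3w₀Lx/20 - w₀L²/30 - w₀x³/(6L) = 3·2·8·4/20 - 2·8²/30 - 2·4³/(6·8) = 8/3 kN·m
Superposition: M = Σ M_i = 2584/75 kN·m ≈ 34.453333 kN·m

M(4) = 2584/75 kN·m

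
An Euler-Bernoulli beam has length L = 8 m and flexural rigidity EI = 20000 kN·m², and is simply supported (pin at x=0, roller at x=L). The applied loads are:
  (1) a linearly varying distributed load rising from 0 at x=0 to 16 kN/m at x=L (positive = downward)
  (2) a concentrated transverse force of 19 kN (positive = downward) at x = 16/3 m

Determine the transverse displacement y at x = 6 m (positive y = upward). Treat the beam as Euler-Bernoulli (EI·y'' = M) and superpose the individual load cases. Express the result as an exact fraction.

y(6) = -2281/101250 m

Load 1 — triangular load w₀=16 kN/m (0→w₀ over full span):
  y_1 = -w₀x(7L⁴-10L²x²+3x⁴)/(360LEI) = -16·6·(7·8⁴-10·8²·6²+3·6⁴)/(360·8·20000) = -119/7500 m
Load 2 — point force P=19 kN at a=16/3 m (b=L-a=8/3):
  y_2 = -Pa(L-x)(2Lx-a²-x²)/(6LEI)  [x>a] = -19·(16/3)·(8-6)·(2·8·6-(16/3)²-6²)/(6·8·20000) = -1349/202500 m
Superposition: y = Σ y_i = -2281/101250 m ≈ -0.022528 m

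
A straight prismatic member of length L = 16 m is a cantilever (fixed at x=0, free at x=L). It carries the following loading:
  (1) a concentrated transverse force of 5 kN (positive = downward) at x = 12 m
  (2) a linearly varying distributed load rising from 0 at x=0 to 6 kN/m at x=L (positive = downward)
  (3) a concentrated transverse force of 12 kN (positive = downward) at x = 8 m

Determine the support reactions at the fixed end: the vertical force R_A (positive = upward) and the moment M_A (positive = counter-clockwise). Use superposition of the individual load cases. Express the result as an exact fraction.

Load 1 — point force P=5 kN at a=12 m (b=L-a=4):
  R_A = P = 5 kN
  M_A = Pa = 5·12 = 60 kN·m
Load 2 — triangular load w₀=6 kN/m (0→w₀ over full span):
  R_A = w₀L/2 = 6·16/2 = 48 kN
  M_A = w₀L²/3 = 6·16²/3 = 512 kN·m
Load 3 — point force P=12 kN at a=8 m (b=L-a=8):
  R_A = P = 12 kN
  M_A = Pa = 12·8 = 96 kN·m
Superposition: R_A = 65 kN, M_A = 668 kN·m

R_A = 65 kN, M_A = 668 kN·m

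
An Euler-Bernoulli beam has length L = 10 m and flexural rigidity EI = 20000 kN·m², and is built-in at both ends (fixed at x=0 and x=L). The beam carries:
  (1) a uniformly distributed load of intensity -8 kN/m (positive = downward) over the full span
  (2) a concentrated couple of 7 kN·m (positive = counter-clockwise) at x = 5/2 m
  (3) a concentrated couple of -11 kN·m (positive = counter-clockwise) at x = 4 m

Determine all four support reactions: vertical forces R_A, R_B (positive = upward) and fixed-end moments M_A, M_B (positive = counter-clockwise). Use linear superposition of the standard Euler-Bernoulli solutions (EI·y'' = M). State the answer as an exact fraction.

R_A = -81593/2000 kN, M_A = -83159/1200 kN·m, R_B = -78407/2000 kN, M_B = 78401/1200 kN·m

Load 1 — uniform load w=-8 kN/m over full span:
  R_A = wL/2 = (-8)·10/2 = -40 kN
  M_A = wL²/12 = (-8)·10²/12 = -200/3 kN·m
  R_B = wL/2 = (-8)·10/2 = -40 kN
  M_B = -wL²/12 = -(-8)·10²/12 = 200/3 kN·m
Load 2 — applied couple M₀=7 kN·m at a=5/2 m (b=L-a=15/2):
  R_A = 6M₀ab/L³ = 6·7·(5/2)·(15/2)/10³ = 63/80 kN
  M_A = M₀b(2a-b)/L² = 7·(15/2)·(2·(5/2)-(15/2))/10² = -21/16 kN·m
  R_B = -6M₀ab/L³ = -6·7·(5/2)·(15/2)/10³ = -63/80 kN
  M_B = M₀a(2b-a)/L² = 7·(5/2)·(2·(15/2)-(5/2))/10² = 35/16 kN·m
Load 3 — applied couple M₀=-11 kN·m at a=4 m (b=L-a=6):
  R_A = 6M₀ab/L³ = 6·(-11)·4·6/10³ = -198/125 kN
  M_A = M₀b(2a-b)/L² = (-11)·6·(2·4-6)/10² = -33/25 kN·m
  R_B = -6M₀ab/L³ = -6·(-11)·4·6/10³ = 198/125 kN
  M_B = M₀a(2b-a)/L² = (-11)·4·(2·6-4)/10² = -88/25 kN·m
Superposition: R_A = -81593/2000 kN, M_A = -83159/1200 kN·m, R_B = -78407/2000 kN, M_B = 78401/1200 kN·m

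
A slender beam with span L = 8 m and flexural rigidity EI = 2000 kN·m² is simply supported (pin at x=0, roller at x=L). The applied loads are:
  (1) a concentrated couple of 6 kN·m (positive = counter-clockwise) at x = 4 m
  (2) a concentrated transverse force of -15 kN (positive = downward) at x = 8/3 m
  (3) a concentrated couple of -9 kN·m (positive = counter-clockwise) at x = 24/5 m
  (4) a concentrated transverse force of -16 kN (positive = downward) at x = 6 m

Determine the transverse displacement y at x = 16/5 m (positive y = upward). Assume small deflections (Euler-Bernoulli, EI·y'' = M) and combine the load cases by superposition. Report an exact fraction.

Load 1 — applied couple M₀=6 kN·m at a=4 m (b=L-a=4):
  y_1 = (M₀x³/(6L)+C₁x)/EI  [x≤a] with C₁=M₀(3b²-L²)/(6L)=-2 = (6·(16/5)³/(6·8)+(-2)·(16/5))/2000 = -18/15625 m
Load 2 — point force P=-15 kN at a=8/3 m (b=L-a=16/3):
  y_2 = -Pa(L-x)(2Lx-a²-x²)/(6LEI)  [x>a] = -(-15)·(8/3)·(8-(16/5))·(2·8·(16/5)-(8/3)²-(16/5)²)/(6·8·2000) = 1904/28125 m
Load 3 — applied couple M₀=-9 kN·m at a=24/5 m (b=L-a=16/5):
  y_3 = (M₀x³/(6L)+C₁x)/EI  [x≤a] with C₁=M₀(3b²-L²)/(6L)=156/25 = ((-9)·(16/5)³/(6·8)+(156/25)·(16/5))/2000 = 108/15625 m
Load 4 — point force P=-16 kN at a=6 m (b=L-a=2):
  y_4 = -Pbx(L²-b²-x²)/(6LEI)  [x≤a] = -(-16)·2·(16/5)·(8²-2²-(16/5)²)/(6·8·2000) = 2488/46875 m
Superposition: y = Σ y_i = 17794/140625 m ≈ 0.126535 m

y(16/5) = 17794/140625 m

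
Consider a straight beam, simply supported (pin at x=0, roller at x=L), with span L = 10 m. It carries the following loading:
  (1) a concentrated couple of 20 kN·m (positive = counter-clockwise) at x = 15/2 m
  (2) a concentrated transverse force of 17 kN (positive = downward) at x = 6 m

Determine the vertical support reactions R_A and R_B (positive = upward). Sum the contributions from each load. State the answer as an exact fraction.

R_A = 44/5 kN, R_B = 41/5 kN

Load 1 — applied couple M₀=20 kN·m at a=15/2 m (b=L-a=5/2):
  R_A = M₀/L = 20/10 = 2 kN
  R_B = -M₀/L = -20/10 = -2 kN
Load 2 — point force P=17 kN at a=6 m (b=L-a=4):
  R_A = Pb/L = 17·4/10 = 34/5 kN
  R_B = Pa/L = 17·6/10 = 51/5 kN
Superposition: R_A = 44/5 kN, R_B = 41/5 kN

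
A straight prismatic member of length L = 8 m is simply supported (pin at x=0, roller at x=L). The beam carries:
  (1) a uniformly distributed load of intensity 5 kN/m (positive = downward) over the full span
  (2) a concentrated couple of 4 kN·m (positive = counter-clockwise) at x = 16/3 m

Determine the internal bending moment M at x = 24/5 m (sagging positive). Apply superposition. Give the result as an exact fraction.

M(24/5) = 204/5 kN·m

Load 1 — uniform load w=5 kN/m over full span:
  M_1 = wx(L-x)/2 = 5·(24/5)·(8-(24/5))/2 = 192/5 kN·m
Load 2 — applied couple M₀=4 kN·m at a=16/3 m (b=L-a=8/3):
  M_2 = M₀x/L  [x≤a] = 4·(24/5)/8 = 12/5 kN·m
Superposition: M = Σ M_i = 204/5 kN·m ≈ 40.800000 kN·m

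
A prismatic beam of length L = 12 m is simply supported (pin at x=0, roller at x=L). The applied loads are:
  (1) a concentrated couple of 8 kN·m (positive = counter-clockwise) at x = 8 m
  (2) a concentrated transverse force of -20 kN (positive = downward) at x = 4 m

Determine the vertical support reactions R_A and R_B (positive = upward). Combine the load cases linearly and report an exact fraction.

R_A = -38/3 kN, R_B = -22/3 kN

Load 1 — applied couple M₀=8 kN·m at a=8 m (b=L-a=4):
  R_A = M₀/L = 8/12 = 2/3 kN
  R_B = -M₀/L = -8/12 = -2/3 kN
Load 2 — point force P=-20 kN at a=4 m (b=L-a=8):
  R_A = Pb/L = (-20)·8/12 = -40/3 kN
  R_B = Pa/L = (-20)·4/12 = -20/3 kN
Superposition: R_A = -38/3 kN, R_B = -22/3 kN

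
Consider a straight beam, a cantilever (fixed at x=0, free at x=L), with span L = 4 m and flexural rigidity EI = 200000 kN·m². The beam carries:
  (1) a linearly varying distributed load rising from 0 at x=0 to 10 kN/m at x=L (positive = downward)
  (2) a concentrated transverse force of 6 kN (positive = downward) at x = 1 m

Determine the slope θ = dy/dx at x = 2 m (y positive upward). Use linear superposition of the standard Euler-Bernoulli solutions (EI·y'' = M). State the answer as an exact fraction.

Load 1 — triangular load w₀=10 kN/m (0→w₀ over full span):
  θ_1 = (w₀Lx²/4-w₀L²x/3-w₀x⁴/(24L))/EI = (10·4·2²/4-10·4²·2/3-10·2⁴/(24·4))/200000 = -41/120000 rad
Load 2 — point force P=6 kN at a=1 m (b=L-a=3):
  θ_2 = -Pa²/(2EI)  [x>a] = -6·1²/(2·200000) = -3/200000 rad
Superposition: θ = Σ θ_i = -107/300000 rad ≈ -0.000357 rad

θ(2) = -107/300000 rad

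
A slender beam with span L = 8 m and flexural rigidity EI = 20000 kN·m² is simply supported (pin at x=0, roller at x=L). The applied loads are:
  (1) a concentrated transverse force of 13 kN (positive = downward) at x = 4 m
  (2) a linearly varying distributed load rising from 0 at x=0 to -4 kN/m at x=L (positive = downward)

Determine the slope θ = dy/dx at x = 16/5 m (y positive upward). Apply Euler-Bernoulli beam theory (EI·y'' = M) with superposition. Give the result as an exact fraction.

θ(16/5) = -5653/28125000 rad

Load 1 — point force P=13 kN at a=4 m (b=L-a=4):
  θ_1 = -Pb(L²-b²-3x²)/(6LEI)  [x≤a] = -13·4·(8²-4²-3·(16/5)²)/(6·8·20000) = -117/125000 rad
Load 2 — triangular load w₀=-4 kN/m (0→w₀ over full span):
  θ_2 = -w₀(7L⁴-30L²x²+15x⁴)/(360LEI) = -(-4)·(7·8⁴-30·8²·(16/5)²+15·(16/5)⁴)/(360·8·20000) = 2584/3515625 rad
Superposition: θ = Σ θ_i = -5653/28125000 rad ≈ -0.000201 rad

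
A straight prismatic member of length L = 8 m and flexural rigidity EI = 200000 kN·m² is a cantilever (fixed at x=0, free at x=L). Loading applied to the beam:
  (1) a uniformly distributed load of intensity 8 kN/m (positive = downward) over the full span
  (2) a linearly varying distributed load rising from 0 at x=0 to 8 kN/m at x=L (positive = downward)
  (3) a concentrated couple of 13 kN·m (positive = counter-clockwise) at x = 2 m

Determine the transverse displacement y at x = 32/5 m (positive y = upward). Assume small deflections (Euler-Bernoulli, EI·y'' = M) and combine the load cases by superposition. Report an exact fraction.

Load 1 — uniform load w=8 kN/m over full span:
  y_1 = -wx²(x²-4Lx+6L²)/(24EI) = -8·(32/5)²·((32/5)²-4·8·(32/5)+6·8²)/(24·200000) = -88064/5859375 m
Load 2 — triangular load w₀=8 kN/m (0→w₀ over full span):
  y_2 = (w₀Lx³/12-w₀L²x²/6-w₀x⁵/(120L))/EI = (8·8·(32/5)³/12-8·8²·(32/5)²/6-8·(32/5)⁵/(120·8))/200000 = -1601536/146484375 m
Load 3 — applied couple M₀=13 kN·m at a=2 m (b=L-a=6):
  y_3 = M₀a(2x-a)/(2EI)  [x>a] = 13·2·(2·(32/5)-2)/(2·200000) = 351/500000 m
Superposition: y = Σ y_i = -39469909/1562500000 m ≈ -0.025261 m

y(32/5) = -39469909/1562500000 m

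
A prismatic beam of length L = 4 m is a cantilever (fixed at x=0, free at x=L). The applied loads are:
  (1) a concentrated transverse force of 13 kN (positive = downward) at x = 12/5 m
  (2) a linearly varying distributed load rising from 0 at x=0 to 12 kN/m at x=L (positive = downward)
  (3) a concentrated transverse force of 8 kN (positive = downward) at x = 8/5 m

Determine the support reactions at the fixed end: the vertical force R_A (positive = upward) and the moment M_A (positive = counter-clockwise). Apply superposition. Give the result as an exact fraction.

R_A = 45 kN, M_A = 108 kN·m

Load 1 — point force P=13 kN at a=12/5 m (b=L-a=8/5):
  R_A = P = 13 kN
  M_A = Pa = 13·(12/5) = 156/5 kN·m
Load 2 — triangular load w₀=12 kN/m (0→w₀ over full span):
  R_A = w₀L/2 = 12·4/2 = 24 kN
  M_A = w₀L²/3 = 12·4²/3 = 64 kN·m
Load 3 — point force P=8 kN at a=8/5 m (b=L-a=12/5):
  R_A = P = 8 kN
  M_A = Pa = 8·(8/5) = 64/5 kN·m
Superposition: R_A = 45 kN, M_A = 108 kN·m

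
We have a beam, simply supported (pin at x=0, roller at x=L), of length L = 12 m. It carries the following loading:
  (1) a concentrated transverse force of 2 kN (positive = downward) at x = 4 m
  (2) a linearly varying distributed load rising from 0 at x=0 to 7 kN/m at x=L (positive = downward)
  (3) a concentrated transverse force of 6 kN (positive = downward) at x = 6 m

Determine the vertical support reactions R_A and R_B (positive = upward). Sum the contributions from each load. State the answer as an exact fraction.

R_A = 55/3 kN, R_B = 95/3 kN

Load 1 — point force P=2 kN at a=4 m (b=L-a=8):
  R_A = Pb/L = 2·8/12 = 4/3 kN
  R_B = Pa/L = 2·4/12 = 2/3 kN
Load 2 — triangular load w₀=7 kN/m (0→w₀ over full span):
  R_A = w₀L/6 = 7·12/6 = 14 kN
  R_B = w₀L/3 = 7·12/3 = 28 kN
Load 3 — point force P=6 kN at a=6 m (b=L-a=6):
  R_A = Pb/L = 6·6/12 = 3 kN
  R_B = Pa/L = 6·6/12 = 3 kN
Superposition: R_A = 55/3 kN, R_B = 95/3 kN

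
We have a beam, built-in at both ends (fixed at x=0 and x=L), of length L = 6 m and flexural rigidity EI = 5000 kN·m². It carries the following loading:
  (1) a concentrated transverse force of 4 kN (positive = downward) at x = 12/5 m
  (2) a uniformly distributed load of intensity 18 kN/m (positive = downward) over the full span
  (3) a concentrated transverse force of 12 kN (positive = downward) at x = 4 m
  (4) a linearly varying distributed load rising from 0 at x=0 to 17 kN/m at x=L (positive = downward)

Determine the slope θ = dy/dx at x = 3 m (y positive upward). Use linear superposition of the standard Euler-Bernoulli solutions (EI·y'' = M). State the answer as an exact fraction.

Load 1 — point force P=4 kN at a=12/5 m (b=L-a=18/5):
  θ_1 = Pa²(L-x)(2bL-(3b+a)(L-x))/(2L³EI)  [x>a] = 4·(12/5)²·(6-3)·(2·(18/5)·6-(3·(18/5)+(12/5))·(6-3))/(2·6³·5000) = 9/78125 rad
Load 2 — uniform load w=18 kN/m over full span:
  θ_2 = -wx(L-x)(L-2x)/(12EI) = -18·3·(6-3)·(6-2·3)/(12·5000) = 0 rad
Load 3 — point force P=12 kN at a=4 m (b=L-a=2):
  θ_3 = -Pb²x(2aL-(3a+b)x)/(2L³EI)  [x≤a] = -12·2²·3·(2·4·6-(3·4+2)·3)/(2·6³·5000) = -1/2500 rad
Load 4 — triangular load w₀=17 kN/m (0→w₀ over full span):
  θ_4 = -w₀(2x(L-x)(L-2x)(x+2L)+x²(L-x)²)/(120LEI) = -17·(2·3·(6-3)·(6-2·3)·(3+2·6)+3²·(6-3)²)/(120·6·5000) = -153/400000 rad
Superposition: θ = Σ θ_i = -6673/10000000 rad ≈ -0.000667 rad

θ(3) = -6673/10000000 rad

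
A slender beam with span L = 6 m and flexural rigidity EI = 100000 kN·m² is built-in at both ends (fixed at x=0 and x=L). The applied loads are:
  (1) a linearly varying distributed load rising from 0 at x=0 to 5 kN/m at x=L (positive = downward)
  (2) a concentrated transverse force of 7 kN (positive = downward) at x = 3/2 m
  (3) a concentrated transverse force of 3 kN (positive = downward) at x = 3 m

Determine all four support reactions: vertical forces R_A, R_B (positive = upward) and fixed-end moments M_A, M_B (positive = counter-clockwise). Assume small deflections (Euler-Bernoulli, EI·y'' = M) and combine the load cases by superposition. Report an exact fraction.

R_A = 381/32 kN, M_A = 453/32 kN·m, R_B = 419/32 kN, M_B = -423/32 kN·m

Load 1 — triangular load w₀=5 kN/m (0→w₀ over full span):
  R_A = 3w₀L/20 = 3·5·6/20 = 9/2 kN
  M_A = w₀L²/30 = 5·6²/30 = 6 kN·m
  R_B = 7w₀L/20 = 7·5·6/20 = 21/2 kN
  M_B = -w₀L²/20 = -5·6²/20 = -9 kN·m
Load 2 — point force P=7 kN at a=3/2 m (b=L-a=9/2):
  R_A = Pb²(3a+b)/L³ = 7·(9/2)²·(3·(3/2)+(9/2))/6³ = 189/32 kN
  M_A = Pab²/L² = 7·(3/2)·(9/2)²/6² = 189/32 kN·m
  R_B = Pa²(a+3b)/L³ = 7·(3/2)²·((3/2)+3·(9/2))/6³ = 35/32 kN
  M_B = -Pa²b/L² = -7·(3/2)²·(9/2)/6² = -63/32 kN·m
Load 3 — point force P=3 kN at a=3 m (b=L-a=3):
  R_A = Pb²(3a+b)/L³ = 3·3²·(3·3+3)/6³ = 3/2 kN
  M_A = Pab²/L² = 3·3·3²/6² = 9/4 kN·m
  R_B = Pa²(a+3b)/L³ = 3·3²·(3+3·3)/6³ = 3/2 kN
  M_B = -Pa²b/L² = -3·3²·3/6² = -9/4 kN·m
Superposition: R_A = 381/32 kN, M_A = 453/32 kN·m, R_B = 419/32 kN, M_B = -423/32 kN·m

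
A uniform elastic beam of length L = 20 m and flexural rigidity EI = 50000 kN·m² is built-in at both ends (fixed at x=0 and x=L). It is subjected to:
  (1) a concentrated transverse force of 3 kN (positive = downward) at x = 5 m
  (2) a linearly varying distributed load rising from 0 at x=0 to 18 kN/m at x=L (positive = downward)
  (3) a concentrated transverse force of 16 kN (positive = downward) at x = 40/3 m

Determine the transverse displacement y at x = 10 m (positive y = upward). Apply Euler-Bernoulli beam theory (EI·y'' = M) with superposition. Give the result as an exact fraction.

Load 1 — point force P=3 kN at a=5 m (b=L-a=15):
  y_1 = -Pa²(L-x)²(3bL-(3b+a)(L-x))/(6L³EI)  [x>a] = -3·5²·(20-10)²·(3·15·20-(3·15+5)·(20-10))/(6·20³·50000) = -1/800 m
Load 2 — triangular load w₀=18 kN/m (0→w₀ over full span):
  y_2 = -w₀x²(L-x)²(x+2L)/(120LEI) = -18·10²·(20-10)²·(10+2·20)/(120·20·50000) = -3/40 m
Load 3 — point force P=16 kN at a=40/3 m (b=L-a=20/3):
  y_3 = -Pb²x²(3aL-(3a+b)x)/(6L³EI)  [x≤a] = -16·(20/3)²·10²·(3·(40/3)·20-(3·(40/3)+(20/3))·10)/(6·20³·50000) = -4/405 m
Superposition: y = Σ y_i = -5581/64800 m ≈ -0.086127 m

y(10) = -5581/64800 m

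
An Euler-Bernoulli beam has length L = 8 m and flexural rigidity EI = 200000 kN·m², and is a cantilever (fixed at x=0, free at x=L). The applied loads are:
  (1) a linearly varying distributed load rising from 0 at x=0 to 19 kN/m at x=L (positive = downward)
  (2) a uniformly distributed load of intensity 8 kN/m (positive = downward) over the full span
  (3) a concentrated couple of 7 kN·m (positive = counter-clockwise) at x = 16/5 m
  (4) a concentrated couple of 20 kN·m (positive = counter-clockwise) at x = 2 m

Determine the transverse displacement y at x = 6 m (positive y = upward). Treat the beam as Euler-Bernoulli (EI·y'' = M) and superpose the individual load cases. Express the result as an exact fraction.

Load 1 — triangular load w₀=19 kN/m (0→w₀ over full span):
  y_1 = (w₀Lx³/12-w₀L²x²/6-w₀x⁵/(120L))/EI = (19·8·6³/12-19·8²·6²/6-19·6⁵/(120·8))/200000 = -47139/2000000 m
Load 2 — uniform load w=8 kN/m over full span:
  y_2 = -wx²(x²-4Lx+6L²)/(24EI) = -8·6²·(6²-4·8·6+6·8²)/(24·200000) = -171/12500 m
Load 3 — applied couple M₀=7 kN·m at a=16/5 m (b=L-a=24/5):
  y_3 = M₀a(2x-a)/(2EI)  [x>a] = 7·(16/5)·(2·6-(16/5))/(2·200000) = 77/156250 m
Load 4 — applied couple M₀=20 kN·m at a=2 m (b=L-a=6):
  y_4 = M₀a(2x-a)/(2EI)  [x>a] = 20·2·(2·6-2)/(2·200000) = 1/1000 m
Superposition: y = Σ y_i = -357567/10000000 m ≈ -0.035757 m

y(6) = -357567/10000000 m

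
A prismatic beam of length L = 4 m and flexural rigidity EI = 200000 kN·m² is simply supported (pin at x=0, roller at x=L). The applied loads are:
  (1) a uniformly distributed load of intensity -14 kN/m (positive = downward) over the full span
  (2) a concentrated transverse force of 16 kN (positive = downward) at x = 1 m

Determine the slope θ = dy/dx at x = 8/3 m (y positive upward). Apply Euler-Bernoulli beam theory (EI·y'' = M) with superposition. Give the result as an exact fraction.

θ(8/3) = -467/8100000 rad

Load 1 — uniform load w=-14 kN/m over full span:
  θ_1 = -w(L³-6Lx²+4x³)/(24EI) = -(-14)·(4³-6·4·(8/3)²+4·(8/3)³)/(24·200000) = -91/1012500 rad
Load 2 — point force P=16 kN at a=1 m (b=L-a=3):
  θ_2 = -Pa(2L²-6Lx+3x²+a²)/(6LEI)  [x>a] = -16·1·(2·4²-6·4·(8/3)+3·(8/3)²+1²)/(6·4·200000) = 29/900000 rad
Superposition: θ = Σ θ_i = -467/8100000 rad ≈ -0.000058 rad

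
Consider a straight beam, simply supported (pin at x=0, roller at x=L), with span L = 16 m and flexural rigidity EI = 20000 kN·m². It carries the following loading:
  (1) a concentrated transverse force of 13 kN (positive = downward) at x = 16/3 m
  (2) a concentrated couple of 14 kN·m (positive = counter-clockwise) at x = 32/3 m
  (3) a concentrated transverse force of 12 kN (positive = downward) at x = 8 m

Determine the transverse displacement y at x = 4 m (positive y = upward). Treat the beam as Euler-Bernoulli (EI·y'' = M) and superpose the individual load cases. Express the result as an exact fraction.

y(4) = -30851/405000 m

Load 1 — point force P=13 kN at a=16/3 m (b=L-a=32/3):
  y_1 = -Pbx(L²-b²-x²)/(6LEI)  [x≤a] = -13·(32/3)·4·(16²-(32/3)²-4²)/(6·16·20000) = -1846/50625 m
Load 2 — applied couple M₀=14 kN·m at a=32/3 m (b=L-a=16/3):
  y_2 = (M₀x³/(6L)+C₁x)/EI  [x≤a] with C₁=M₀(3b²-L²)/(6L)=-224/9 = (14·4³/(6·16)+(-224/9)·4)/20000 = -203/45000 m
Load 3 — point force P=12 kN at a=8 m (b=L-a=8):
  y_3 = -Pbx(L²-b²-x²)/(6LEI)  [x≤a] = -12·8·4·(16²-8²-4²)/(6·16·20000) = -22/625 m
Superposition: y = Σ y_i = -30851/405000 m ≈ -0.076175 m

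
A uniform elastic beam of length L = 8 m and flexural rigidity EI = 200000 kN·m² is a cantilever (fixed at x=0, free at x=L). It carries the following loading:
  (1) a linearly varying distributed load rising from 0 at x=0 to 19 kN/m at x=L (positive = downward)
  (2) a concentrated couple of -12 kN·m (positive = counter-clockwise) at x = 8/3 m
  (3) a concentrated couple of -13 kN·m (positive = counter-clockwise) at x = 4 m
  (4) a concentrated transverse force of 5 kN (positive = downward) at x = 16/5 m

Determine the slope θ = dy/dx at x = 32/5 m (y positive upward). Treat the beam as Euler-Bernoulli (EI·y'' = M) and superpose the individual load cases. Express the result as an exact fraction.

θ(32/5) = -615599/93750000 rad

Load 1 — triangular load w₀=19 kN/m (0→w₀ over full span):
  θ_1 = (w₀Lx²/4-w₀L²x/3-w₀x⁴/(24L))/EI = (19·8·(32/5)²/4-19·8²·(32/5)/3-19·(32/5)⁴/(24·8))/200000 = -35264/5859375 rad
Load 2 — applied couple M₀=-12 kN·m at a=8/3 m (b=L-a=16/3):
  θ_2 = M₀a/EI  [x>a] = (-12)·(8/3)/200000 = -1/6250 rad
Load 3 — applied couple M₀=-13 kN·m at a=4 m (b=L-a=4):
  θ_3 = M₀a/EI  [x>a] = (-13)·4/200000 = -13/50000 rad
Load 4 — point force P=5 kN at a=16/5 m (b=L-a=24/5):
  θ_4 = -Pa²/(2EI)  [x>a] = -5·(16/5)²/(2·200000) = -2/15625 rad
Superposition: θ = Σ θ_i = -615599/93750000 rad ≈ -0.006566 rad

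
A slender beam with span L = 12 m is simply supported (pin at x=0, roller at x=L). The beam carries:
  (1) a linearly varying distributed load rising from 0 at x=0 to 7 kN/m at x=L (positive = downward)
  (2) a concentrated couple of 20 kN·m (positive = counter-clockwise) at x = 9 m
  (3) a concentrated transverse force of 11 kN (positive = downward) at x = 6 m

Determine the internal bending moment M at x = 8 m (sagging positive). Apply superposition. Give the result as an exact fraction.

M(8) = 878/9 kN·m

Load 1 — triangular load w₀=7 kN/m (0→w₀ over full span):
  M_1 = w₀Lx/6 - w₀x³/(6L) = 7·12·8/6 - 7·8³/(6·12) = 560/9 kN·m
Load 2 — applied couple M₀=20 kN·m at a=9 m (b=L-a=3):
  M_2 = M₀x/L  [x≤a] = 20·8/12 = 40/3 kN·m
Load 3 — point force P=11 kN at a=6 m (b=L-a=6):
  M_3 = Pa(L-x)/L  [x>a] = 11·6·(12-8)/12 = 22 kN·m
Superposition: M = Σ M_i = 878/9 kN·m ≈ 97.555556 kN·m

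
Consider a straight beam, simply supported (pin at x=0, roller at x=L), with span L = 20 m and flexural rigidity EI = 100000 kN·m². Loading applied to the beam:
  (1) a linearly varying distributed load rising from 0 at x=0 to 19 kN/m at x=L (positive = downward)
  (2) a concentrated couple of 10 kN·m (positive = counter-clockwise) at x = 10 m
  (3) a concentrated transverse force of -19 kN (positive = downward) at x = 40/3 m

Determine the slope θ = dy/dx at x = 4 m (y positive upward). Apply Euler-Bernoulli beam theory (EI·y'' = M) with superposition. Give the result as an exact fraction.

Load 1 — triangular load w₀=19 kN/m (0→w₀ over full span):
  θ_1 = -w₀(7L⁴-30L²x²+15x⁴)/(360LEI) = -19·(7·20⁴-30·20²·4²+15·4⁴)/(360·20·100000) = -3458/140625 rad
Load 2 — applied couple M₀=10 kN·m at a=10 m (b=L-a=10):
  θ_2 = (M₀x²/(2L)+C₁)/EI  [x≤a] with C₁=M₀(3b²-L²)/(6L)=-25/3 = (10·4²/(2·20)+(-25/3))/100000 = -13/300000 rad
Load 3 — point force P=-19 kN at a=40/3 m (b=L-a=20/3):
  θ_3 = -Pb(L²-b²-3x²)/(6LEI)  [x≤a] = -(-19)·(20/3)·(20²-(20/3)²-3·4²)/(6·20·100000) = 3287/1012500 rad
Superposition: θ = Σ θ_i = -866179/40500000 rad ≈ -0.021387 rad

θ(4) = -866179/40500000 rad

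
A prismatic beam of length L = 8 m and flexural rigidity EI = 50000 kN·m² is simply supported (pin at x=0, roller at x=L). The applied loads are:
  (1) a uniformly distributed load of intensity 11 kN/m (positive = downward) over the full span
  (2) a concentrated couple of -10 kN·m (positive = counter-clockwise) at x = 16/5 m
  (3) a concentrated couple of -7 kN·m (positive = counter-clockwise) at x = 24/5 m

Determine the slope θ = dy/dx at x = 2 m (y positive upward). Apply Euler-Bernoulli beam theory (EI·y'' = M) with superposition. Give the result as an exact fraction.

Load 1 — uniform load w=11 kN/m over full span:
  θ_1 = -w(L³-6Lx²+4x³)/(24EI) = -11·(8³-6·8·2²+4·2³)/(24·50000) = -121/37500 rad
Load 2 — applied couple M₀=-10 kN·m at a=16/5 m (b=L-a=24/5):
  θ_2 = (M₀x²/(2L)+C₁)/EI  [x≤a] with C₁=M₀(3b²-L²)/(6L)=-16/15 = ((-10)·2²/(2·8)+(-16/15))/50000 = -107/1500000 rad
Load 3 — applied couple M₀=-7 kN·m at a=24/5 m (b=L-a=16/5):
  θ_3 = (M₀x²/(2L)+C₁)/EI  [x≤a] with C₁=M₀(3b²-L²)/(6L)=364/75 = ((-7)·2²/(2·8)+(364/75))/50000 = 931/15000000 rad
Superposition: θ = Σ θ_i = -48539/15000000 rad ≈ -0.003236 rad

θ(2) = -48539/15000000 rad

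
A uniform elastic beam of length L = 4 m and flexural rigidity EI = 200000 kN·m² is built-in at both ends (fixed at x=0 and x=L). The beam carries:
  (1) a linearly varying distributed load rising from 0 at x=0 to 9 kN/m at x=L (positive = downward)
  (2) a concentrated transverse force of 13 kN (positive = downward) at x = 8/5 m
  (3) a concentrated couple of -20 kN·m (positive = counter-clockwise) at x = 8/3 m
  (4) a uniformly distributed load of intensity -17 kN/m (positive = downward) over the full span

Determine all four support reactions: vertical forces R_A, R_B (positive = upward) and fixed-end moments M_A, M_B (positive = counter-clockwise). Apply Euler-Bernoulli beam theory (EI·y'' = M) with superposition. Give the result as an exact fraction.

R_A = -10066/375 kN, M_A = -6392/375 kN·m, R_B = -3809/375 kN, M_B = 3928/375 kN·m

Load 1 — triangular load w₀=9 kN/m (0→w₀ over full span):
  R_A = 3w₀L/20 = 3·9·4/20 = 27/5 kN
  M_A = w₀L²/30 = 9·4²/30 = 24/5 kN·m
  R_B = 7w₀L/20 = 7·9·4/20 = 63/5 kN
  M_B = -w₀L²/20 = -9·4²/20 = -36/5 kN·m
Load 2 — point force P=13 kN at a=8/5 m (b=L-a=12/5):
  R_A = Pb²(3a+b)/L³ = 13·(12/5)²·(3·(8/5)+(12/5))/4³ = 1053/125 kN
  M_A = Pab²/L² = 13·(8/5)·(12/5)²/4² = 936/125 kN·m
  R_B = Pa²(a+3b)/L³ = 13·(8/5)²·((8/5)+3·(12/5))/4³ = 572/125 kN
  M_B = -Pa²b/L² = -13·(8/5)²·(12/5)/4² = -624/125 kN·m
Load 3 — applied couple M₀=-20 kN·m at a=8/3 m (b=L-a=4/3):
  R_A = 6M₀ab/L³ = 6·(-20)·(8/3)·(4/3)/4³ = -20/3 kN
  M_A = M₀b(2a-b)/L² = (-20)·(4/3)·(2·(8/3)-(4/3))/4² = -20/3 kN·m
  R_B = -6M₀ab/L³ = -6·(-20)·(8/3)·(4/3)/4³ = 20/3 kN
  M_B = M₀a(2b-a)/L² = (-20)·(8/3)·(2·(4/3)-(8/3))/4² = 0 kN·m
Load 4 — uniform load w=-17 kN/m over full span:
  R_A = wL/2 = (-17)·4/2 = -34 kN
  M_A = wL²/12 = (-17)·4²/12 = -68/3 kN·m
  R_B = wL/2 = (-17)·4/2 = -34 kN
  M_B = -wL²/12 = -(-17)·4²/12 = 68/3 kN·m
Superposition: R_A = -10066/375 kN, M_A = -6392/375 kN·m, R_B = -3809/375 kN, M_B = 3928/375 kN·m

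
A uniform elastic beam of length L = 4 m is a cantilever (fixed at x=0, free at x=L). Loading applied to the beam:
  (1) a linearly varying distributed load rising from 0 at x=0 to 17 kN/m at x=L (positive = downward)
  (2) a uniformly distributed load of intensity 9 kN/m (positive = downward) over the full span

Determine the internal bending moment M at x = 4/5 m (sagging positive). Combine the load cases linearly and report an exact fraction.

M(4/5) = -41216/375 kN·m

Load 1 — triangular load w₀=17 kN/m (0→w₀ over full span):
  M_1 = w₀Lx/2 - w₀L²/3 - w₀x³/(6L) = 17·4·(4/5)/2 - 17·4²/3 - 17·(4/5)³/(6·4) = -23936/375 kN·m
Load 2 — uniform load w=9 kN/m over full span:
  M_2 = -w(L-x)²/2 = -9·(4-(4/5))²/2 = -1152/25 kN·m
Superposition: M = Σ M_i = -41216/375 kN·m ≈ -109.909333 kN·m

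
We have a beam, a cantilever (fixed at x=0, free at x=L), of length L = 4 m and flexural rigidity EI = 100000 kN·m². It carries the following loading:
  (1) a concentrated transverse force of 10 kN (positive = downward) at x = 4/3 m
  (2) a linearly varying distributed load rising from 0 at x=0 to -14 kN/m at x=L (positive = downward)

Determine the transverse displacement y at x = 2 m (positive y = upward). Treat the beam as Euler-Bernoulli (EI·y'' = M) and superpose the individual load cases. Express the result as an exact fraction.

Load 1 — point force P=10 kN at a=4/3 m (b=L-a=8/3):
  y_1 = -Pa²(3x-a)/(6EI)  [x>a] = -10·(4/3)²·(3·2-(4/3))/(6·100000) = -7/50625 m
Load 2 — triangular load w₀=-14 kN/m (0→w₀ over full span):
  y_2 = (w₀Lx³/12-w₀L²x²/6-w₀x⁵/(120L))/EI = ((-14)·4·2³/12-(-14)·4²·2²/6-(-14)·2⁵/(120·4))/100000 = 847/750000 m
Superposition: y = Σ y_i = 20069/20250000 m ≈ 0.000991 m

y(2) = 20069/20250000 m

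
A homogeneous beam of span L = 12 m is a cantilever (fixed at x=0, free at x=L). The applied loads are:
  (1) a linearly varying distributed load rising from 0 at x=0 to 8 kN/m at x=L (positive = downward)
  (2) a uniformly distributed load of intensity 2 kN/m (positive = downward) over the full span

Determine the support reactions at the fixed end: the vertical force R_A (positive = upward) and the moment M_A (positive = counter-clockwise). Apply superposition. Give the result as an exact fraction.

R_A = 72 kN, M_A = 528 kN·m

Load 1 — triangular load w₀=8 kN/m (0→w₀ over full span):
  R_A = w₀L/2 = 8·12/2 = 48 kN
  M_A = w₀L²/3 = 8·12²/3 = 384 kN·m
Load 2 — uniform load w=2 kN/m over full span:
  R_A = wL = 2·12 = 24 kN
  M_A = wL²/2 = 2·12²/2 = 144 kN·m
Superposition: R_A = 72 kN, M_A = 528 kN·m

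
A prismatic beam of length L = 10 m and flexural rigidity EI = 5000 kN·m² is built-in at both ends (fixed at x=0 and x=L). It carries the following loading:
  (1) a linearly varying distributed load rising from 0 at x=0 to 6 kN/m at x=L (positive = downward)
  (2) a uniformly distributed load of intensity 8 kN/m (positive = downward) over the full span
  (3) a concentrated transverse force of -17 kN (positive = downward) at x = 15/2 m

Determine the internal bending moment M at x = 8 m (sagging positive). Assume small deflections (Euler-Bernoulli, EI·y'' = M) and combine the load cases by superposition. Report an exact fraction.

Load 1 — triangular load w₀=6 kN/m (0→w₀ over full span):
  M_1 = 3w₀Lx/20 - w₀L²/30 - w₀x³/(6L) = 3·6·10·8/20 - 6·10²/30 - 6·8³/(6·10) = 4/5 kN·m
Load 2 — uniform load w=8 kN/m over full span:
  M_2 = wLx/2 - wL²/12 - wx²/2 = 8·10·8/2 - 8·10²/12 - 8·8²/2 = -8/3 kN·m
Load 3 — point force P=-17 kN at a=15/2 m (b=L-a=5/2):
  M_3 = Pa²(a+3b)(L-x)/L³ - Pa²b/L²  [x>a] = (-17)·(15/2)²·((15/2)+3·(5/2))·(10-8)/10³ - (-17)·(15/2)²·(5/2)/10² = -153/32 kN·m
Superposition: M = Σ M_i = -3191/480 kN·m ≈ -6.647917 kN·m

M(8) = -3191/480 kN·m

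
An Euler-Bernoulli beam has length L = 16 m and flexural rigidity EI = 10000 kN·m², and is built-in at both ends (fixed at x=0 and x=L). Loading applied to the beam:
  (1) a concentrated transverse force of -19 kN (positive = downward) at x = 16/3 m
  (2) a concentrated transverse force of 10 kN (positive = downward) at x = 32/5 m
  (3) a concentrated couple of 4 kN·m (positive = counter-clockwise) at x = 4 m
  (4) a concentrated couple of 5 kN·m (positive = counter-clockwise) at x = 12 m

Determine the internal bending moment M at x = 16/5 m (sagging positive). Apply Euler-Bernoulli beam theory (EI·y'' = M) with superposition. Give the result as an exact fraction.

Load 1 — point force P=-19 kN at a=16/3 m (b=L-a=32/3):
  M_1 = Pb²(3a+b)x/L³ - Pab²/L²  [x≤a] = (-19)·(32/3)²·(3·(16/3)+(32/3))·(16/5)/16³ - (-19)·(16/3)·(32/3)²/16² = 0 kN·m
Load 2 — point force P=10 kN at a=32/5 m (b=L-a=48/5):
  M_2 = Pb²(3a+b)x/L³ - Pab²/L²  [x≤a] = 10·(48/5)²·(3·(32/5)+(48/5))·(16/5)/16³ - 10·(32/5)·(48/5)²/16² = -288/125 kN·m
Load 3 — applied couple M₀=4 kN·m at a=4 m (b=L-a=12):
  M_3 = R_Ax - M_A  [x≤a] with R_A=9/32, M_A=-3/4 = (9/32)·(16/5) - (-3/4) = 33/20 kN·m
Load 4 — applied couple M₀=5 kN·m at a=12 m (b=L-a=4):
  M_4 = R_Ax - M_A  [x≤a] with R_A=45/128, M_A=25/16 = (45/128)·(16/5) - (25/16) = -7/16 kN·m
Superposition: M = Σ M_i = -2183/2000 kN·m ≈ -1.091500 kN·m

M(16/5) = -2183/2000 kN·m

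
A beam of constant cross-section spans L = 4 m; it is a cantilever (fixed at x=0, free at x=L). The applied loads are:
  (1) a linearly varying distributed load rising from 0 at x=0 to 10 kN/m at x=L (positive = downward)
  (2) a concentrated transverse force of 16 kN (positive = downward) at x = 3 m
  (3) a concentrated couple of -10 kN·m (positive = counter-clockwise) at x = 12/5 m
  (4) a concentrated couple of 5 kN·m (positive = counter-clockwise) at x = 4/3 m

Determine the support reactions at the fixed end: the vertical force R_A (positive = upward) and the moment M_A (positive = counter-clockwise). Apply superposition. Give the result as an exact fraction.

R_A = 36 kN, M_A = 319/3 kN·m

Load 1 — triangular load w₀=10 kN/m (0→w₀ over full span):
  R_A = w₀L/2 = 10·4/2 = 20 kN
  M_A = w₀L²/3 = 10·4²/3 = 160/3 kN·m
Load 2 — point force P=16 kN at a=3 m (b=L-a=1):
  R_A = P = 16 kN
  M_A = Pa = 16·3 = 48 kN·m
Load 3 — applied couple M₀=-10 kN·m at a=12/5 m (b=L-a=8/5):
  R_A = 0 kN
  M_A = -M₀ = -(-10) = 10 kN·m
Load 4 — applied couple M₀=5 kN·m at a=4/3 m (b=L-a=8/3):
  R_A = 0 kN
  M_A = -M₀ = -5 kN·m
Superposition: R_A = 36 kN, M_A = 319/3 kN·m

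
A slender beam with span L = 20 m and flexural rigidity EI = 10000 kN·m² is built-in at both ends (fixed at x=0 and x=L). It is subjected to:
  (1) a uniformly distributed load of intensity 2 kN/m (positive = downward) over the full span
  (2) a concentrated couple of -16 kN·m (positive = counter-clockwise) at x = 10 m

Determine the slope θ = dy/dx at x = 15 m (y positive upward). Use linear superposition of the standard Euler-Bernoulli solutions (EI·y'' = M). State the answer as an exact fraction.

θ(15) = 13/1000 rad

Load 1 — uniform load w=2 kN/m over full span:
  θ_1 = -wx(L-x)(L-2x)/(12EI) = -2·15·(20-15)·(20-2·15)/(12·10000) = 1/80 rad
Load 2 — applied couple M₀=-16 kN·m at a=10 m (b=L-a=10):
  θ_2 = (R_Ax²/2 - M_Ax - M₀(x-a))/EI  [x>a] with R_A=-6/5, M_A=-4 = ((-6/5)·15²/2 - (-4)·15 - (-16)·(15-10))/10000 = 1/2000 rad
Superposition: θ = Σ θ_i = 13/1000 rad ≈ 0.013000 rad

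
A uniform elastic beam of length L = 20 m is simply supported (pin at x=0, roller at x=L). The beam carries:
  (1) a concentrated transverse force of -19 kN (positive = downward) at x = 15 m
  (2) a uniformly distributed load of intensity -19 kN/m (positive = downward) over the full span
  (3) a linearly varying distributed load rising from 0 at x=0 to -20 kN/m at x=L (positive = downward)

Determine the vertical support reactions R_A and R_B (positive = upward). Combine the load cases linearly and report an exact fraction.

Load 1 — point force P=-19 kN at a=15 m (b=L-a=5):
  R_A = Pb/L = (-19)·5/20 = -19/4 kN
  R_B = Pa/L = (-19)·15/20 = -57/4 kN
Load 2 — uniform load w=-19 kN/m over full span:
  R_A = wL/2 = (-19)·20/2 = -190 kN
  R_B = wL/2 = (-19)·20/2 = -190 kN
Load 3 — triangular load w₀=-20 kN/m (0→w₀ over full span):
  R_A = w₀L/6 = (-20)·20/6 = -200/3 kN
  R_B = w₀L/3 = (-20)·20/3 = -400/3 kN
Superposition: R_A = -3137/12 kN, R_B = -4051/12 kN

R_A = -3137/12 kN, R_B = -4051/12 kN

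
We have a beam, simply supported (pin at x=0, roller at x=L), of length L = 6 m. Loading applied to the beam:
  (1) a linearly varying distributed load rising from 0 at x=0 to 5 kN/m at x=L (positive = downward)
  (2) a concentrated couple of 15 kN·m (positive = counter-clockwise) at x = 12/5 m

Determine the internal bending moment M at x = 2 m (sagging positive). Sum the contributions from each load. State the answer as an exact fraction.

Load 1 — triangular load w₀=5 kN/m (0→w₀ over full span):
  M_1 = w₀Lx/6 - w₀x³/(6L) = 5·6·2/6 - 5·2³/(6·6) = 80/9 kN·m
Load 2 — applied couple M₀=15 kN·m at a=12/5 m (b=L-a=18/5):
  M_2 = M₀x/L  [x≤a] = 15·2/6 = 5 kN·m
Superposition: M = Σ M_i = 125/9 kN·m ≈ 13.888889 kN·m

M(2) = 125/9 kN·m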